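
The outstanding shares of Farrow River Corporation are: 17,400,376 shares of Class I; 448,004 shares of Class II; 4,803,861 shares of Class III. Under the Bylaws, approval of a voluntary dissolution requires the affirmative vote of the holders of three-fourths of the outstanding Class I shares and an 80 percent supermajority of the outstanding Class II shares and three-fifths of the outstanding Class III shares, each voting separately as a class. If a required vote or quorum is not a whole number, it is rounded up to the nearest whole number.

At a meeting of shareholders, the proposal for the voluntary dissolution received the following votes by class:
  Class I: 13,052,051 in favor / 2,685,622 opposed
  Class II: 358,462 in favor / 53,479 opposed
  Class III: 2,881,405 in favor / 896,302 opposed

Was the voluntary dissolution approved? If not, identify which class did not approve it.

Class I: 3/4 of 17400376 = 13050282; 13,050,282 required, 13,052,051 in favor — approved.
Class II: 4/5 of 448004 = 358403.20, rounded up to 358404; 358,404 required, 358,462 in favor — approved.
Class III: 3/5 of 4803861 = 2882316.60, rounded up to 2882317; 2,882,317 required, 2,881,405 in favor — not approved.

Not approved — the Class III shares did not give the required vote.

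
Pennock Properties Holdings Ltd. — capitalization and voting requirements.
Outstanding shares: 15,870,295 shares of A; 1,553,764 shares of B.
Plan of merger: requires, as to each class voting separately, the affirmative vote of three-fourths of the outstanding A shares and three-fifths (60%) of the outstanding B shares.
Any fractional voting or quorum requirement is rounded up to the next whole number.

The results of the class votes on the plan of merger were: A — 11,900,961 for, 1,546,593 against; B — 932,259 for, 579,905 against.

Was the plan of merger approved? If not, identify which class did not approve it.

A: 3/4 of 15870295 = 11902721.25, rounded up to 11902722; 11,902,722 required, 11,900,961 in favor — not approved.
B: 3/5 of 1553764 = 932258.40, rounded up to 932259; 932,259 required, 932,259 in favor — approved.

Not approved — the A shares did not give the required vote.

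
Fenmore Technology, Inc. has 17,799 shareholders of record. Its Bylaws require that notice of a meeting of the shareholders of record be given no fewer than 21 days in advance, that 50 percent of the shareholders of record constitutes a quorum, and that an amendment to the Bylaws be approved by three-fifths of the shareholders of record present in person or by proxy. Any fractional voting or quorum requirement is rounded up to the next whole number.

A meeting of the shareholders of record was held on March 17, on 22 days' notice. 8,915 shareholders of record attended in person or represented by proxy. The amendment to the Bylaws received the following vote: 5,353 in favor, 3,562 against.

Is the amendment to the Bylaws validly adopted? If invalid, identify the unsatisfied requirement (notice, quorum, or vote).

Notice: 22 days given; 21 required. Satisfied.
Quorum: 50% of 17,799 = 8,899.50, rounded up to 8,900; 8,915 present. Satisfied.
Vote: requires three-fifths of those present (8,915); 3/5 of 8915 = 5349, so 5,349 needed; 5,353 in favor. Satisfied.

Valid — all requirements satisfied.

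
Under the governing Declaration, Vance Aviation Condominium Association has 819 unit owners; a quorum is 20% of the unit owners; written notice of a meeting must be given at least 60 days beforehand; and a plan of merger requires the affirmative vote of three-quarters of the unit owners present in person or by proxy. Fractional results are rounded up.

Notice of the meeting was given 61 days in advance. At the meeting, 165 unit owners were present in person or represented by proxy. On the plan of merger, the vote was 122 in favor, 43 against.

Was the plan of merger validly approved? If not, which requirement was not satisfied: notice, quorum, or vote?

Invalid — vote requirement not satisfied.

Notice: 61 days given; 60 required. Satisfied.
Quorum: 20% of 819 = 163.80, rounded up to 164; 165 present. Satisfied.
Vote: requires three-fourths of those present (165); 3/4 of 165 = 123.75, rounded up to 124, so 124 needed; 122 in favor. Not satisfied.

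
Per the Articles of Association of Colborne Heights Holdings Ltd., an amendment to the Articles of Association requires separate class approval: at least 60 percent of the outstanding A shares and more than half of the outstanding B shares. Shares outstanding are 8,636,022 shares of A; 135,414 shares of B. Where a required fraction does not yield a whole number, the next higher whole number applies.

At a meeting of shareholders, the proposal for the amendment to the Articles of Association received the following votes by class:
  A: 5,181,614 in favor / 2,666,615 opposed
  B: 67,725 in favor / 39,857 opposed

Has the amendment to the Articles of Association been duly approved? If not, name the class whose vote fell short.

Approved — every class gave the required vote.

A: 3/5 of 8636022 = 5181613.20, rounded up to 5181614; 5,181,614 required, 5,181,614 in favor — approved.
B: a majority of 135414 is 67708; 67,708 required, 67,725 in favor — approved.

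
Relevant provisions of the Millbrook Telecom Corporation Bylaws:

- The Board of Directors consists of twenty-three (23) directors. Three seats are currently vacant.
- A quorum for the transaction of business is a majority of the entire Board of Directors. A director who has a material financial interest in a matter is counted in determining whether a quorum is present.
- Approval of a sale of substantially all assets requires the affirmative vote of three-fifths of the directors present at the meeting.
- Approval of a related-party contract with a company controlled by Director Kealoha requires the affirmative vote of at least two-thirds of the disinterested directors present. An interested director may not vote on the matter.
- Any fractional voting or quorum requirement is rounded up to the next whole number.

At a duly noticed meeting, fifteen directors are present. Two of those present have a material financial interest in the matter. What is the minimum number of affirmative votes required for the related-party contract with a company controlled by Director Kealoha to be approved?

The related-party contract with a company controlled by Director Kealoha requires two-thirds of the disinterested directors present (15 − 2 = 13).
2/3 of 13 = 8.67, rounded up to 9.

9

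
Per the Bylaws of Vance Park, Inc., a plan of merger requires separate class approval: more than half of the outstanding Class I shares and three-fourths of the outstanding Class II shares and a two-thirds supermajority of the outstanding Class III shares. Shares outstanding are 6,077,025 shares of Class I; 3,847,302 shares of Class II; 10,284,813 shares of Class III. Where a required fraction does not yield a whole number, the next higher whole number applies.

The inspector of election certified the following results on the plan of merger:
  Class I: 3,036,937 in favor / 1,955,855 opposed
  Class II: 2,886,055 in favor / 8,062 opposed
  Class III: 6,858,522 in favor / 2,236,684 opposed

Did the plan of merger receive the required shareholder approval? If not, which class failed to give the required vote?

Not approved — the Class I shares did not give the required vote.

Class I: a majority of 6077025 is 3038513; 3,038,513 required, 3,036,937 in favor — not approved.
Class II: 3/4 of 3847302 = 2885476.50, rounded up to 2885477; 2,885,477 required, 2,886,055 in favor — approved.
Class III: 2/3 of 10284813 = 6856542; 6,856,542 required, 6,858,522 in favor — approved.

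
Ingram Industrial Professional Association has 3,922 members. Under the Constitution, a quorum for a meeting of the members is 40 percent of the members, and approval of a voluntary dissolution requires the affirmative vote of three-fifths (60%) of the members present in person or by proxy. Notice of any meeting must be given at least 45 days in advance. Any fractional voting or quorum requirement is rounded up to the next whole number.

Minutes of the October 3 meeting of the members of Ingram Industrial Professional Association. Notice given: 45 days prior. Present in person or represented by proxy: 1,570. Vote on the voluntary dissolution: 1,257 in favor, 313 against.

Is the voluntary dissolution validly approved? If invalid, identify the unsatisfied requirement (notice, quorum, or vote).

Valid — all requirements satisfied.

Notice: 45 days given; 45 required. Satisfied.
Quorum: 40% of 3,922 = 1,568.80, rounded up to 1,569; 1,570 present. Satisfied.
Vote: requires three-fifths of those present (1,570); 3/5 of 1570 = 942, so 942 needed; 1,257 in favor. Satisfied.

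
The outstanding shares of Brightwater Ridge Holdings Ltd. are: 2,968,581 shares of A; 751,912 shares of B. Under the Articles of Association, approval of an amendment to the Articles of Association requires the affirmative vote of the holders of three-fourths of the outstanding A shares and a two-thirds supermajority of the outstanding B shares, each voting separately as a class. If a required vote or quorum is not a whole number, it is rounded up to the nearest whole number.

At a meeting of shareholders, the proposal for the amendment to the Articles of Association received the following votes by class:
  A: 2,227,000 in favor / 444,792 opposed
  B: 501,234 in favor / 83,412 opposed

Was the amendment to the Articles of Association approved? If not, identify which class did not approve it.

A: 3/4 of 2968581 = 2226435.75, rounded up to 2226436; 2,226,436 required, 2,227,000 in favor — approved.
B: 2/3 of 751912 = 501274.67, rounded up to 501275; 501,275 required, 501,234 in favor — not approved.

Not approved — the B shares did not give the required vote.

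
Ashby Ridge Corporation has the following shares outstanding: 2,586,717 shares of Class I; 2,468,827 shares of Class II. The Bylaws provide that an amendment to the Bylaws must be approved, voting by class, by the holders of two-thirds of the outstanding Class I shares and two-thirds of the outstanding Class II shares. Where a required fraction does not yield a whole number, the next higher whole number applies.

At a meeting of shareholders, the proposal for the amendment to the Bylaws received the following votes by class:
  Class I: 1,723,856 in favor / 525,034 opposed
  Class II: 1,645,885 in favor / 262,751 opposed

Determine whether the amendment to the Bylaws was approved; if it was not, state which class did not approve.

Not approved — the Class I shares did not give the required vote.

Class I: 2/3 of 2586717 = 1724478; 1,724,478 required, 1,723,856 in favor — not approved.
Class II: 2/3 of 2468827 = 1645884.67, rounded up to 1645885; 1,645,885 required, 1,645,885 in favor — approved.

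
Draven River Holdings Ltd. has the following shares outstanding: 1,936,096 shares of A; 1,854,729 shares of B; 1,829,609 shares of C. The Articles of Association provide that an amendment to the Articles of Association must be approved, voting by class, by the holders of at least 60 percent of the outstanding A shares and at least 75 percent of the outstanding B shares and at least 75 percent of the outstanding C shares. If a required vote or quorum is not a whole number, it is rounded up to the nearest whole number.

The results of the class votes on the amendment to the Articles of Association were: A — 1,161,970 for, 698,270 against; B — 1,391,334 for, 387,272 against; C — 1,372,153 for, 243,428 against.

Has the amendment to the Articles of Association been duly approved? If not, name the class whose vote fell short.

Not approved — the C shares did not give the required vote.

A: 3/5 of 1936096 = 1161657.60, rounded up to 1161658; 1,161,658 required, 1,161,970 in favor — approved.
B: 3/4 of 1854729 = 1391046.75, rounded up to 1391047; 1,391,047 required, 1,391,334 in favor — approved.
C: 3/4 of 1829609 = 1372206.75, rounded up to 1372207; 1,372,207 required, 1,372,153 in favor — not approved.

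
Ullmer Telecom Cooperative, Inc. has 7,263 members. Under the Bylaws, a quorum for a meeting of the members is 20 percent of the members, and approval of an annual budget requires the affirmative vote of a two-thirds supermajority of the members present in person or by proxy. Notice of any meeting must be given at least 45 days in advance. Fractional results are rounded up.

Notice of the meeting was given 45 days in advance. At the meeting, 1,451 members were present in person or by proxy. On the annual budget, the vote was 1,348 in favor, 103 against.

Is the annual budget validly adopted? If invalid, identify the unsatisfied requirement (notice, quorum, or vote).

Invalid — quorum requirement not satisfied.

Notice: 45 days given; 45 required. Satisfied.
Quorum: 20% of 7,263 = 1,452.60, rounded up to 1,453; 1,451 present. Not satisfied.
Vote: requires two-thirds of those present (1,451); 2/3 of 1451 = 967.33, rounded up to 968, so 968 needed; 1,348 in favor. Satisfied.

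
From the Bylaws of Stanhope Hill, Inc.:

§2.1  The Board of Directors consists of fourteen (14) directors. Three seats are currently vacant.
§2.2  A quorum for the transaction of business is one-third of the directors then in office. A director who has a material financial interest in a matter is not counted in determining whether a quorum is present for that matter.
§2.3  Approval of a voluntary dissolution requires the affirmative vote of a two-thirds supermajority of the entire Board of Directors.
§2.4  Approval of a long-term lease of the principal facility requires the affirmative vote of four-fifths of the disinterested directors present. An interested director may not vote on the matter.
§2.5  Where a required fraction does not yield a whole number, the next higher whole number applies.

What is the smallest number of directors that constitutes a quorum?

1/3 of 11 = 3.67, rounded up to 4.

4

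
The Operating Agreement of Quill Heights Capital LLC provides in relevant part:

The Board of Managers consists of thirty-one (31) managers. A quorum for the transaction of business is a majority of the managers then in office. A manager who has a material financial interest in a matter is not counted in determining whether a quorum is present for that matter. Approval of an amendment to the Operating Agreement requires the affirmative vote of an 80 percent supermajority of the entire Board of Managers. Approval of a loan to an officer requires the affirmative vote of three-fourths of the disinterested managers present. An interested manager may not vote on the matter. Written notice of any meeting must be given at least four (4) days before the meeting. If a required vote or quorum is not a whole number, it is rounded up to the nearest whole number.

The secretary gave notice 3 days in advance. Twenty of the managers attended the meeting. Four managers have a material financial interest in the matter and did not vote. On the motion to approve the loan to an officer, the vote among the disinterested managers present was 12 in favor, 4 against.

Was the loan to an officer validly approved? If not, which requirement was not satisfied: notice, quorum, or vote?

Invalid — notice requirement not satisfied.

Notice: 3 days given; 4 required (3 < 4). Not satisfied.
Quorum: 20 present, but the 4 interested managers do not count, leaving 16. Quorum is 16. Satisfied.
Vote: the loan to an officer requires three-fourths of the disinterested managers present (20 − 4 = 16). 3/4 of 16 = 12, so 12 affirmative votes are needed; 12 voted in favor. Satisfied.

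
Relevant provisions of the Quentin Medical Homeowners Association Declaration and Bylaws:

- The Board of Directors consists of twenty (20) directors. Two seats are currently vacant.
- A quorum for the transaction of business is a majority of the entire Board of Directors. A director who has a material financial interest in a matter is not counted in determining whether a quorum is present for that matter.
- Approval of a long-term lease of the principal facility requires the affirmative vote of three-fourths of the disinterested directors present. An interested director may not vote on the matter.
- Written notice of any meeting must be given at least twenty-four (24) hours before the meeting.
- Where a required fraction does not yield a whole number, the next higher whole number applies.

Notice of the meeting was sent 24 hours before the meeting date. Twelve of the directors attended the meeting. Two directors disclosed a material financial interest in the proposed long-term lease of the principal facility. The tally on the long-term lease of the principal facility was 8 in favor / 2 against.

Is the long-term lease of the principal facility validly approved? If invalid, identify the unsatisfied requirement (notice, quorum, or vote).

Invalid — quorum requirement not satisfied.

Notice: 24 hours given; 24 required (24 ≥ 24). Satisfied.
Quorum: 12 present, but the 2 interested directors do not count, leaving 10. Quorum is 11. Not satisfied.
Vote: the long-term lease of the principal facility requires three-fourths of the disinterested directors present (12 − 2 = 10). 3/4 of 10 = 7.50, rounded up to 8, so 8 affirmative votes are needed; 8 voted in favor. Satisfied. (Moot — without a quorum no business can be validly transacted.)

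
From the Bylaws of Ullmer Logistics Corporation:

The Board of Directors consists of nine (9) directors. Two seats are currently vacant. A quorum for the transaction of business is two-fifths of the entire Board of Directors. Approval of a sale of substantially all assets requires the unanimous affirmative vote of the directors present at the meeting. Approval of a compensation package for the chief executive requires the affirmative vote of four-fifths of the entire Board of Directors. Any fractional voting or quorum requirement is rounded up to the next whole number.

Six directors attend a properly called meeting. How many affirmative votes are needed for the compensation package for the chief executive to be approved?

8

The compensation package for the chief executive requires four-fifths of the entire Board of Directors (9).
4/5 of 9 = 7.20, rounded up to 8.
(Only 6 can vote, so the compensation package for the chief executive cannot pass at this meeting, but the required vote is still 8.)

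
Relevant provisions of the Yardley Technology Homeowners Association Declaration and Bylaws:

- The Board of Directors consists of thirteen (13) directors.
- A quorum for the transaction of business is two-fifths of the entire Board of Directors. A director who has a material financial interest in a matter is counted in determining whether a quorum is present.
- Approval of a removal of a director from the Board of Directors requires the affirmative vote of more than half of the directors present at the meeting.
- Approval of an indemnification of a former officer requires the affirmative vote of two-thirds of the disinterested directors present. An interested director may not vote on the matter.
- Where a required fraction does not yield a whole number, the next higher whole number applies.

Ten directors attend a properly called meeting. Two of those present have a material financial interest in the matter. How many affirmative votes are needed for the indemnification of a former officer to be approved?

The indemnification of a former officer requires two-thirds of the disinterested directors present (10 − 2 = 8).
2/3 of 8 = 5.33, rounded up to 6.

6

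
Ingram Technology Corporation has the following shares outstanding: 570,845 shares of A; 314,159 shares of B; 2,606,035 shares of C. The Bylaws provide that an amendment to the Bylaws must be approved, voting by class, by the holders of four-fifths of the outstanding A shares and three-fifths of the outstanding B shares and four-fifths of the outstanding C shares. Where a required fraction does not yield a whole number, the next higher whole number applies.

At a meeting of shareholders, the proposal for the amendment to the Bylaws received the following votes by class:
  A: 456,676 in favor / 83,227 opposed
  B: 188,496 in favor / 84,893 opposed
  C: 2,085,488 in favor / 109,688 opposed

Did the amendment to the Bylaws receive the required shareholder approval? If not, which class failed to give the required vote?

Approved — every class gave the required vote.

A: 4/5 of 570845 = 456676; 456,676 required, 456,676 in favor — approved.
B: 3/5 of 314159 = 188495.40, rounded up to 188496; 188,496 required, 188,496 in favor — approved.
C: 4/5 of 2606035 = 2084828; 2,084,828 required, 2,085,488 in favor — approved.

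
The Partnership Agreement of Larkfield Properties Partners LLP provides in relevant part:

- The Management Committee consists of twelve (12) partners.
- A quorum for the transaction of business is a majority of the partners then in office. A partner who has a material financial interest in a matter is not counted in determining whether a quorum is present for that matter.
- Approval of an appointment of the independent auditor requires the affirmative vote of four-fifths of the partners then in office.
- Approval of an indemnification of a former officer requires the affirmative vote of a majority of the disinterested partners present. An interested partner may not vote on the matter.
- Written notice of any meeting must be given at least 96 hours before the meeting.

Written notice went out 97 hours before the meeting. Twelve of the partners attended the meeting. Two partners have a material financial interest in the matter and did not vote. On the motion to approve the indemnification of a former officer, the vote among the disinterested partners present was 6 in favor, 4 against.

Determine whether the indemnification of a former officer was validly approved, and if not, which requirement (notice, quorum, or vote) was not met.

Valid — all requirements satisfied.

Notice: 97 hours given; 96 required (97 ≥ 96). Satisfied.
Quorum: 12 present, but the 2 interested partners do not count, leaving 10. Quorum is 7. Satisfied.
Vote: the indemnification of a former officer requires a majority of the disinterested partners present (12 − 2 = 10). A majority of 10 is 6, so 6 affirmative votes are needed; 6 voted in favor. Satisfied.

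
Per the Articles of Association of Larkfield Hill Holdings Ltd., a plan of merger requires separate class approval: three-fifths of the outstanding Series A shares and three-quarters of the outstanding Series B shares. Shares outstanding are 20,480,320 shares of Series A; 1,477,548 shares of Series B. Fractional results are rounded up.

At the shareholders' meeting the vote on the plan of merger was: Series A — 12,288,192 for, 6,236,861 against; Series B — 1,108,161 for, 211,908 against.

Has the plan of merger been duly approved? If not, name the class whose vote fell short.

Approved — every class gave the required vote.

Series A: 3/5 of 20480320 = 12288192; 12,288,192 required, 12,288,192 in favor — approved.
Series B: 3/4 of 1477548 = 1108161; 1,108,161 required, 1,108,161 in favor — approved.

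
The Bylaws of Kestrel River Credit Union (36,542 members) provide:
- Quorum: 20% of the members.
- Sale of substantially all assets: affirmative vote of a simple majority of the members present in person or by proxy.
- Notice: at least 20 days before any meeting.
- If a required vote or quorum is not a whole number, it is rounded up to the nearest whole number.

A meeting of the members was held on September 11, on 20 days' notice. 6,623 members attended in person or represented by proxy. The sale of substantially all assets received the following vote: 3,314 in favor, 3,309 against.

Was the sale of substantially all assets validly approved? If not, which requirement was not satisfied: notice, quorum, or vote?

Invalid — quorum requirement not satisfied.

Notice: 20 days given; 20 required. Satisfied.
Quorum: 20% of 36,542 = 7,308.40, rounded up to 7,309; 6,623 present. Not satisfied.
Vote: requires a majority of those present (6,623); a majority of 6623 is 3312, so 3,312 needed; 3,314 in favor. Satisfied.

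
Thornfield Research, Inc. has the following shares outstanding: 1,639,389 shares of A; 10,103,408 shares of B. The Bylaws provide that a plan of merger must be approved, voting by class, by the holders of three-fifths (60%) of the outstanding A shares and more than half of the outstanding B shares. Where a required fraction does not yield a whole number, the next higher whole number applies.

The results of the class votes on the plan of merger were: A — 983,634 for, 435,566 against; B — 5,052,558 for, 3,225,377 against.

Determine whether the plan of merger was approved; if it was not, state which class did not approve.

Approved — every class gave the required vote.

A: 3/5 of 1639389 = 983633.40, rounded up to 983634; 983,634 required, 983,634 in favor — approved.
B: a majority of 10103408 is 5051705; 5,051,705 required, 5,052,558 in favor — approved.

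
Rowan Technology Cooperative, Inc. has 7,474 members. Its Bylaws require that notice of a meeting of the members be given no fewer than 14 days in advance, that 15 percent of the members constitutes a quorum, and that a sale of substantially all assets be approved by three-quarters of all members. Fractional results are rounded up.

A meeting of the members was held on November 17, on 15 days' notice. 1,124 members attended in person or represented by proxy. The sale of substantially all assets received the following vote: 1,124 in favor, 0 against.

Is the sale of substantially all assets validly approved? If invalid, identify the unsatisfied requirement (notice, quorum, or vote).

Notice: 15 days given; 14 required. Satisfied.
Quorum: 15% of 7,474 = 1,121.10, rounded up to 1,122; 1,124 present. Satisfied.
Vote: requires three-fourths of all members (7,474); 3/4 of 7474 = 5605.50, rounded up to 5606, so 5,606 needed; 1,124 in favor. Not satisfied.

Invalid — vote requirement not satisfied.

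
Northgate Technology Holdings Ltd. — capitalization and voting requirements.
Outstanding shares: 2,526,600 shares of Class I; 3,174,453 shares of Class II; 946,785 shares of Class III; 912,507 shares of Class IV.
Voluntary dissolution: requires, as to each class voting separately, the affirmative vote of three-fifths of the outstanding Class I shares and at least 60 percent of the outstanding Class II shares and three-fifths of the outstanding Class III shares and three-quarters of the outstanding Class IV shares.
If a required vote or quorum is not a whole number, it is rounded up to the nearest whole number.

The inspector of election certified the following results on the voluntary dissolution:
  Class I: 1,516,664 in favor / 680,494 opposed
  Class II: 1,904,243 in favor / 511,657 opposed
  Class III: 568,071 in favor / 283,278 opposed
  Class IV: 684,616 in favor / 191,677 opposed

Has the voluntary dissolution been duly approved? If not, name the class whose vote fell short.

Not approved — the Class II shares did not give the required vote.

Class I: 3/5 of 2526600 = 1515960; 1,515,960 required, 1,516,664 in favor — approved.
Class II: 3/5 of 3174453 = 1904671.80, rounded up to 1904672; 1,904,672 required, 1,904,243 in favor — not approved.
Class III: 3/5 of 946785 = 568071; 568,071 required, 568,071 in favor — approved.
Class IV: 3/4 of 912507 = 684380.25, rounded up to 684381; 684,381 required, 684,616 in favor — approved.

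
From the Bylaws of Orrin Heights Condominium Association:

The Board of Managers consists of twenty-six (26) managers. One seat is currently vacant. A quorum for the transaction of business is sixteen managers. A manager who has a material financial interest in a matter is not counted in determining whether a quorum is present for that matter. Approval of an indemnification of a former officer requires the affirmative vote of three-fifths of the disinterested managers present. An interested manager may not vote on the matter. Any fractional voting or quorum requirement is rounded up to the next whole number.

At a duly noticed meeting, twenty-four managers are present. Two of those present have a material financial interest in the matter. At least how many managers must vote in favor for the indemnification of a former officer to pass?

The indemnification of a former officer requires three-fifths of the disinterested managers present (24 − 2 = 22).
3/5 of 22 = 13.20, rounded up to 14.

14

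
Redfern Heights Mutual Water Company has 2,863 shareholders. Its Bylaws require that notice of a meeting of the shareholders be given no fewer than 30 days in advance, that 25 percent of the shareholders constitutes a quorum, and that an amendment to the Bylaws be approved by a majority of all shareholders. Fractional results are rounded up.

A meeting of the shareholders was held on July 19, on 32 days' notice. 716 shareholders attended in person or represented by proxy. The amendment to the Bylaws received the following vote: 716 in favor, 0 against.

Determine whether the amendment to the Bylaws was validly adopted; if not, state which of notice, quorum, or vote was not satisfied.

Invalid — vote requirement not satisfied.

Notice: 32 days given; 30 required. Satisfied.
Quorum: 25% of 2,863 = 715.75, rounded up to 716; 716 present. Satisfied.
Vote: requires a majority of all shareholders (2,863); a majority of 2863 is 1432, so 1,432 needed; 716 in favor. Not satisfied.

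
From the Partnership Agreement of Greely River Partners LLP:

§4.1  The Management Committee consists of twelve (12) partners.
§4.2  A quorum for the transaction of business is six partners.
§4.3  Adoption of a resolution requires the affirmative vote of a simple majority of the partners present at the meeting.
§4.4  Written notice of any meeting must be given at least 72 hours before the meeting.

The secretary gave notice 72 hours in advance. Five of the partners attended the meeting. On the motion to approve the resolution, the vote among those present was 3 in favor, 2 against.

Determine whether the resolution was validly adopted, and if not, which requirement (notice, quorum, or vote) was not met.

Invalid — quorum requirement not satisfied.

Notice: 72 hours given; 72 required (72 ≥ 72). Satisfied.
Quorum: 5 present; quorum is 6. Not satisfied.
Vote: the resolution requires a majority of the partners present (5). A majority of 5 is 3, so 3 affirmative votes are needed; 3 voted in favor. Satisfied. (Moot — without a quorum no business can be validly transacted.)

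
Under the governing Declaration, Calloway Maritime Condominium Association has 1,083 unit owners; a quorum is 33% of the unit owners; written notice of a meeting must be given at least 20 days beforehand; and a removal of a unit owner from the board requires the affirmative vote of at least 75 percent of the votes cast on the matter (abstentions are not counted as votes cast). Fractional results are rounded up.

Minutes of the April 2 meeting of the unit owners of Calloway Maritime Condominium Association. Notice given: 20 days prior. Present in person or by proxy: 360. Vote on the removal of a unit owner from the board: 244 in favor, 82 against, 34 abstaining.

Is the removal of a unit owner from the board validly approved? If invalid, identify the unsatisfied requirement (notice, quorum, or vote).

Invalid — vote requirement not satisfied.

Notice: 20 days given; 20 required. Satisfied.
Quorum: 33% of 1,083 = 357.39, rounded up to 358; 360 present. Satisfied.
Vote: requires three-fourths of the votes cast (360 − 34 abstaining = 326); 3/4 of 326 = 244.50, rounded up to 245, so 245 needed; 244 in favor. Not satisfied.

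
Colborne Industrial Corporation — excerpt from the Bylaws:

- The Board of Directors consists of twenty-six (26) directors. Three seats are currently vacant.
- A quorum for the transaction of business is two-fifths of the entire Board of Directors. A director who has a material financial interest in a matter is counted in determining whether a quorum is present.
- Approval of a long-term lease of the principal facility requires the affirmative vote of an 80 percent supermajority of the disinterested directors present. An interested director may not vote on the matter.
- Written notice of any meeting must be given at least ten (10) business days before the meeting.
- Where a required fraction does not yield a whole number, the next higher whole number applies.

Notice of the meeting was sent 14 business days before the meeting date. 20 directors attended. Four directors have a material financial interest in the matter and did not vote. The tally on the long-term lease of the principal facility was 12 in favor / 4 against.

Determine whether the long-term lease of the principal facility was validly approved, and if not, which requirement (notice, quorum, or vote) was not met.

Invalid — vote requirement not satisfied.

Notice: 14 business days given; 10 required (14 ≥ 10). Satisfied.
Quorum: 20 present (interested directors count toward quorum); quorum is 11. Satisfied.
Vote: the long-term lease of the principal facility requires four-fifths of the disinterested directors present (20 − 4 = 16). 4/5 of 16 = 12.80, rounded up to 13, so 13 affirmative votes are needed; 12 voted in favor. Not satisfied.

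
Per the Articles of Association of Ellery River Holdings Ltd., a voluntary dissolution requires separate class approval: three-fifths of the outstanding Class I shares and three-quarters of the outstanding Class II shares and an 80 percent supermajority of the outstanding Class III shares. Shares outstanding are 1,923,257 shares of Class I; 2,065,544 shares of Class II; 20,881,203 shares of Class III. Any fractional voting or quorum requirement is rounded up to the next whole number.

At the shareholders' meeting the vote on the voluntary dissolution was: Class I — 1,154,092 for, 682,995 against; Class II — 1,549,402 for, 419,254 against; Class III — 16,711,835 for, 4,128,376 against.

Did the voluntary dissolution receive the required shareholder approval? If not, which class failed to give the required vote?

Approved — every class gave the required vote.

Class I: 3/5 of 1923257 = 1153954.20, rounded up to 1153955; 1,153,955 required, 1,154,092 in favor — approved.
Class II: 3/4 of 2065544 = 1549158; 1,549,158 required, 1,549,402 in favor — approved.
Class III: 4/5 of 20881203 = 16704962.40, rounded up to 16704963; 16,704,963 required, 16,711,835 in favor — approved.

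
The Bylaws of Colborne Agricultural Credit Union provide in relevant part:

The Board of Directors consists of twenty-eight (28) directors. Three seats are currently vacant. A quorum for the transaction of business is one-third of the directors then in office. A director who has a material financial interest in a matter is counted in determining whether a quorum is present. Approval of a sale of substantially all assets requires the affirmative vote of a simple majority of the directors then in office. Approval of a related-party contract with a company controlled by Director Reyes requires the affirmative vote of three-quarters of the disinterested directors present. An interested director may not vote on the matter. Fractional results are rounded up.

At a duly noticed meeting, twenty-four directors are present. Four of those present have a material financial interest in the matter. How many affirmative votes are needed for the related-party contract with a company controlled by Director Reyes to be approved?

15

The related-party contract with a company controlled by Director Reyes requires three-fourths of the disinterested directors present (24 − 4 = 20).
3/4 of 20 = 15.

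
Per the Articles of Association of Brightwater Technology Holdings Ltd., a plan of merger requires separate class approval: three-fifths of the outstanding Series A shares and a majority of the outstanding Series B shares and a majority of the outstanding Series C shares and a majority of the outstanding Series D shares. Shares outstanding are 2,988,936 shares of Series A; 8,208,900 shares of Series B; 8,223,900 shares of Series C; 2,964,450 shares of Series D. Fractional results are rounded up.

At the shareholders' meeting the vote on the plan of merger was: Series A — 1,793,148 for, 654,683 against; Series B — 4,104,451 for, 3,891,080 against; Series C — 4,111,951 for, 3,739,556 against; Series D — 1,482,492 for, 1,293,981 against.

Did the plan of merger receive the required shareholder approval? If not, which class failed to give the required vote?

Series A: 3/5 of 2988936 = 1793361.60, rounded up to 1793362; 1,793,362 required, 1,793,148 in favor — not approved.
Series B: a majority of 8208900 is 4104451; 4,104,451 required, 4,104,451 in favor — approved.
Series C: a majority of 8223900 is 4111951; 4,111,951 required, 4,111,951 in favor — approved.
Series D: a majority of 2964450 is 1482226; 1,482,226 required, 1,482,492 in favor — approved.

Not approved — the Series A shares did not give the required vote.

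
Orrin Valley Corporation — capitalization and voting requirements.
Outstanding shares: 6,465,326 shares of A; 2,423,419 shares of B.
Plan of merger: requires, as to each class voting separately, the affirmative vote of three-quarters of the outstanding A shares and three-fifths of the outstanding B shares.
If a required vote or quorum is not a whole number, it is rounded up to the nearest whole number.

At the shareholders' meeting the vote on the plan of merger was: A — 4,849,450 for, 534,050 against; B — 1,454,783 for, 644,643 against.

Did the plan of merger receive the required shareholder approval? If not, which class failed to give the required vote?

A: 3/4 of 6465326 = 4848994.50, rounded up to 4848995; 4,848,995 required, 4,849,450 in favor — approved.
B: 3/5 of 2423419 = 1454051.40, rounded up to 1454052; 1,454,052 required, 1,454,783 in favor — approved.

Approved — every class gave the required vote.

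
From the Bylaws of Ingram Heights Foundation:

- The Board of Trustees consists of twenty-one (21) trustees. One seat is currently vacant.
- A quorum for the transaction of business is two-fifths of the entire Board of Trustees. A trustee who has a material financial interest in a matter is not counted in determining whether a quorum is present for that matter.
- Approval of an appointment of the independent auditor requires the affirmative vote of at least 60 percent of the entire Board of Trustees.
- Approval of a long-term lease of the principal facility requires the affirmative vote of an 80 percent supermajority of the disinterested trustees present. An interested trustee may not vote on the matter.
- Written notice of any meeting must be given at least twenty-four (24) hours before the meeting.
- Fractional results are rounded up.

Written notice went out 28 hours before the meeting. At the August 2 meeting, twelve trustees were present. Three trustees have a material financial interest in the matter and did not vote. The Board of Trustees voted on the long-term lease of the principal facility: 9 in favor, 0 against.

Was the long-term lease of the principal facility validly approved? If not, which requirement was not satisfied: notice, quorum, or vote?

Valid — all requirements satisfied.

Notice: 28 hours given; 24 required (28 ≥ 24). Satisfied.
Quorum: 12 present, but the 3 interested trustees do not count, leaving 9. Quorum is 9. Satisfied.
Vote: the long-term lease of the principal facility requires four-fifths of the disinterested trustees present (12 − 3 = 9). 4/5 of 9 = 7.20, rounded up to 8, so 8 affirmative votes are needed; 9 voted in favor. Satisfied.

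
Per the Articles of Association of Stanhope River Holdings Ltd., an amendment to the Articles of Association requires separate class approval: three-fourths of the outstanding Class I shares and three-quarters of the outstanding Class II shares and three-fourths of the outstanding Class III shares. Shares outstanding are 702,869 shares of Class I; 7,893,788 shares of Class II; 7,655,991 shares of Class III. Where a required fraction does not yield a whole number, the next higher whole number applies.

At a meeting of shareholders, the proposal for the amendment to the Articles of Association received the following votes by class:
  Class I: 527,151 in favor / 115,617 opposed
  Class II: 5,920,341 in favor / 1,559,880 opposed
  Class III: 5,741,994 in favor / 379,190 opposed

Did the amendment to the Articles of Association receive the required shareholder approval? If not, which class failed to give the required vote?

Not approved — the Class I shares did not give the required vote.

Class I: 3/4 of 702869 = 527151.75, rounded up to 527152; 527,152 required, 527,151 in favor — not approved.
Class II: 3/4 of 7893788 = 5920341; 5,920,341 required, 5,920,341 in favor — approved.
Class III: 3/4 of 7655991 = 5741993.25, rounded up to 5741994; 5,741,994 required, 5,741,994 in favor — approved.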